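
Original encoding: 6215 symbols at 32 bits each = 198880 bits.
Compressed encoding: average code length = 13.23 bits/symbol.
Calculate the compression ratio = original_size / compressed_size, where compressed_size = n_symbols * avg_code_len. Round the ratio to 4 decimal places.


original_size = n_symbols * orig_bits = 6215 * 32 = 198880 bits
compressed_size = n_symbols * avg_code_len = 6215 * 13.23 = 82224.45 bits
ratio = original_size / compressed_size = 198880 / 82224.45 = 2.4187

Compression ratio = 2.4187


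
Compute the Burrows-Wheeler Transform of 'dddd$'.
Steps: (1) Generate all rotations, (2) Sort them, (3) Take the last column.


Rotations (sorted):
  0: $dddd -> last char: d
  1: d$ddd -> last char: d
  2: dd$dd -> last char: d
  3: ddd$d -> last char: d
  4: dddd$ -> last char: $


BWT = dddd$


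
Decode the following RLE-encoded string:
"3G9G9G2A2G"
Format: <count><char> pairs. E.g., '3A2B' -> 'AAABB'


Expanding each <count><char> pair:
  3G -> 'GGG'
  9G -> 'GGGGGGGGG'
  9G -> 'GGGGGGGGG'
  2A -> 'AA'
  2G -> 'GG'

Decoded = GGGGGGGGGGGGGGGGGGGGGAAGG


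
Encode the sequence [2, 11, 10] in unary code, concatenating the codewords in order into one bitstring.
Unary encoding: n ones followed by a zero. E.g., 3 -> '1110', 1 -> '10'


Encode each number as n ones followed by a terminating 0:
  2 -> 110 (3 bits)
  11 -> 111111111110 (12 bits)
  10 -> 11111111110 (11 bits)
Total length = 3 + 12 + 11 = 26 bits.

Unary([2, 11, 10]) = 11011111111111011111111110 (26 bits)


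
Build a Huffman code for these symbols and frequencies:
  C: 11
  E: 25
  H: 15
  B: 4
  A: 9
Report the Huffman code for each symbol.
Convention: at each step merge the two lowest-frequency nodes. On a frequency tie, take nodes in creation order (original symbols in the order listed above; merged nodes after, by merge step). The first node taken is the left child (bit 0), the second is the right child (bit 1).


Huffman tree construction:
Step 1: Merge B(4) + A(9) = 13
Step 2: Merge C(11) + (B+A)(13) = 24
Step 3: Merge H(15) + (C+(B+A))(24) = 39
Step 4: Merge E(25) + (H+(C+(B+A)))(39) = 64
Read each symbol's code off the tree from the root (left child = 0, right child = 1).

Codes:
  C: 110 (length 3)
  E: 0 (length 1)
  H: 10 (length 2)
  B: 1110 (length 4)
  A: 1111 (length 4)
Average code length: 140/64 = 2.1875 bits/symbol


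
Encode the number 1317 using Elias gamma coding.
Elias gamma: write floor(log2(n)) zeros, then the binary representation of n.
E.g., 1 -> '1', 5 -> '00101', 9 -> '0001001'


num_bits = floor(log2(1317)) + 1 = 11
leading_zeros = num_bits - 1 = 10
binary(1317) = 10100100101

Elias gamma(1317) = '0000000000' + '10100100101' = 000000000010100100101 (21 bits)


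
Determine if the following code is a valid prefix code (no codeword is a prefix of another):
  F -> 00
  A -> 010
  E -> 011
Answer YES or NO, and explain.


Checking each pair (does one codeword prefix another?):
  F='00' vs A='010': no prefix
  F='00' vs E='011': no prefix
  A='010' vs F='00': no prefix
  A='010' vs E='011': no prefix
  E='011' vs F='00': no prefix
  E='011' vs A='010': no prefix
No violation found over all pairs.

YES -- this is a valid prefix code. No codeword is a prefix of any other codeword.


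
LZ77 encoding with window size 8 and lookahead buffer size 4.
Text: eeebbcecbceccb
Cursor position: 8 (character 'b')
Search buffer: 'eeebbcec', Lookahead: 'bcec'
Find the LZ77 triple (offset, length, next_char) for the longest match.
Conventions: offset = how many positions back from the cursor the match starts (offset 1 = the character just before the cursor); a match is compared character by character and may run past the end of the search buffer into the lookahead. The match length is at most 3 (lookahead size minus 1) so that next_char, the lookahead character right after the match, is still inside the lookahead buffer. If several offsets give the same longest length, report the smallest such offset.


Try each offset into the search buffer:
  offset=1 (pos 7, char 'c'): match length 0
  offset=2 (pos 6, char 'e'): match length 0
  offset=3 (pos 5, char 'c'): match length 0
  offset=4 (pos 4, char 'b'): match length 3
  offset=5 (pos 3, char 'b'): match length 1
  offset=6 (pos 2, char 'e'): match length 0
  offset=7 (pos 1, char 'e'): match length 0
  offset=8 (pos 0, char 'e'): match length 0
Longest match has length 3 at offset 4.
next_char = character at position 8 + 3 = 11 -> 'c'

Best match: offset=4, length=3 (matching 'bce' starting at position 4)
LZ77 triple: (4, 3, 'c')


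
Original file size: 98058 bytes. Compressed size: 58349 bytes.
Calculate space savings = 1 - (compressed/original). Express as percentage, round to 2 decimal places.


ratio = compressed/original = 58349/98058 = 0.595046
savings = 1 - ratio = 1 - 0.595046 = 0.404954
as a percentage: 0.404954 * 100 = 40.5%

Space savings = 1 - 58349/98058 = 40.5%


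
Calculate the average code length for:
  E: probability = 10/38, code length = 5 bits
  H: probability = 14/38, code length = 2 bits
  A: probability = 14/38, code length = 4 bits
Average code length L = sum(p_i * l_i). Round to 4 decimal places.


Weighted contributions p_i * l_i:
  E: (10/38) * 5 = 50/38
  H: (14/38) * 2 = 28/38
  A: (14/38) * 4 = 56/38
Sum = (50 + 28 + 56)/38 = 134/38

L = 134/38 = 3.5263 bits/symbol


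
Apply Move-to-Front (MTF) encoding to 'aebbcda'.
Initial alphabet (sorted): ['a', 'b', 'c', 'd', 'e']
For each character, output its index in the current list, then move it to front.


MTF encoding:
'a': index 0 in ['a', 'b', 'c', 'd', 'e'] -> ['a', 'b', 'c', 'd', 'e']
'e': index 4 in ['a', 'b', 'c', 'd', 'e'] -> ['e', 'a', 'b', 'c', 'd']
'b': index 2 in ['e', 'a', 'b', 'c', 'd'] -> ['b', 'e', 'a', 'c', 'd']
'b': index 0 in ['b', 'e', 'a', 'c', 'd'] -> ['b', 'e', 'a', 'c', 'd']
'c': index 3 in ['b', 'e', 'a', 'c', 'd'] -> ['c', 'b', 'e', 'a', 'd']
'd': index 4 in ['c', 'b', 'e', 'a', 'd'] -> ['d', 'c', 'b', 'e', 'a']
'a': index 4 in ['d', 'c', 'b', 'e', 'a'] -> ['a', 'd', 'c', 'b', 'e']


Output: [0, 4, 2, 0, 3, 4, 4]


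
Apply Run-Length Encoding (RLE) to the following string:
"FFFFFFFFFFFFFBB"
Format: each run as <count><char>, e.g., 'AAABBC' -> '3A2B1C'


Scanning runs left to right:
  i=0: run of 'F' x 13 -> '13F'
  i=13: run of 'B' x 2 -> '2B'

RLE = 13F2B


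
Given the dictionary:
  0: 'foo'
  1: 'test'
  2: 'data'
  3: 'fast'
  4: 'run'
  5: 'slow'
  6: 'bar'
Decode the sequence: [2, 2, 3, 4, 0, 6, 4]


Look up each index in the dictionary:
  2 -> 'data'
  2 -> 'data'
  3 -> 'fast'
  4 -> 'run'
  0 -> 'foo'
  6 -> 'bar'
  4 -> 'run'

Decoded: "data data fast run foo bar run"


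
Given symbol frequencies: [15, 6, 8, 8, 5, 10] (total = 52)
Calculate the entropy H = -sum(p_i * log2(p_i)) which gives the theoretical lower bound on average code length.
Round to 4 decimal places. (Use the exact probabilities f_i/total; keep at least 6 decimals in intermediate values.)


Per-symbol terms -p_i * log2(p_i) with p_i = f_i/52:
  p = 15/52 = 0.288462: log2(p) = -1.793549, -p*log2(p) = 0.517370
  p = 6/52 = 0.115385: log2(p) = -3.115477, -p*log2(p) = 0.359478
  p = 8/52 = 0.153846: log2(p) = -2.700440, -p*log2(p) = 0.415452
  p = 8/52 = 0.153846: log2(p) = -2.700440, -p*log2(p) = 0.415452
  p = 5/52 = 0.096154: log2(p) = -3.378512, -p*log2(p) = 0.324857
  p = 10/52 = 0.192308: log2(p) = -2.378512, -p*log2(p) = 0.457406
H = 0.517370 + 0.359478 + 0.415452 + 0.415452 + 0.324857 + 0.457406 = 2.490015

H = 2.49 bits/symbol


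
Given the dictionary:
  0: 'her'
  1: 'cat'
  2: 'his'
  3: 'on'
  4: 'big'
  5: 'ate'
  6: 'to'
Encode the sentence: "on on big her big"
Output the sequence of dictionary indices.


Look up each word in the dictionary:
  'on' -> 3
  'on' -> 3
  'big' -> 4
  'her' -> 0
  'big' -> 4

Encoded: [3, 3, 4, 0, 4]


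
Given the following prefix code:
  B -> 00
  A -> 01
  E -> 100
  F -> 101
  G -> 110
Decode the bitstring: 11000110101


Decoding step by step:
Bits 110 -> G
Bits 00 -> B
Bits 110 -> G
Bits 101 -> F


Decoded message: GBGF


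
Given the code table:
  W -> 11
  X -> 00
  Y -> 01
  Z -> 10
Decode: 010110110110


Decoding:
01 -> Y
01 -> Y
10 -> Z
11 -> W
01 -> Y
10 -> Z


Result: YYZWYZ


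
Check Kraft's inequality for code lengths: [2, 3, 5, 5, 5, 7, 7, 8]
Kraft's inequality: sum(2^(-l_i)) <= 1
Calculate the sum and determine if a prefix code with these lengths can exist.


Sum = 2^(-2) + 2^(-3) + 2^(-5) + 2^(-5) + 2^(-5) + 2^(-7) + 2^(-7) + 2^(-8)
    = 0.25 + 0.125 + 0.03125 + 0.03125 + 0.03125 + 0.0078125 + 0.0078125 + 0.00390625
    = 125/256 = 0.48828125
Since 0.48828125 <= 1, Kraft's inequality IS satisfied.
A prefix code with these lengths CAN exist.

Kraft sum = 0.48828125. Satisfied.


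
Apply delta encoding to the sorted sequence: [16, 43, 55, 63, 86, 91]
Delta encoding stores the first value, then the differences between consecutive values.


First value: 16
Deltas:
  43 - 16 = 27
  55 - 43 = 12
  63 - 55 = 8
  86 - 63 = 23
  91 - 86 = 5


Delta encoded: [16, 27, 12, 8, 23, 5]


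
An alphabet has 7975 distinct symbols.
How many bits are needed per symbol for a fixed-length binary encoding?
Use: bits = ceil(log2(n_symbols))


log2(7975) = 12.9613
Bracket: 2^12 = 4096 < 7975 <= 2^13 = 8192
So ceil(log2(7975)) = 13

bits = ceil(log2(7975)) = ceil(12.9613) = 13 bits


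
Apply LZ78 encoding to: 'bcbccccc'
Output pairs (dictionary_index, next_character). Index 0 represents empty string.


LZ78 encoding steps:
Dictionary: {0: ''}
Step 1: w='' (idx 0), next='b' -> output (0, 'b'), add 'b' as idx 1
Step 2: w='' (idx 0), next='c' -> output (0, 'c'), add 'c' as idx 2
Step 3: w='b' (idx 1), next='c' -> output (1, 'c'), add 'bc' as idx 3
Step 4: w='c' (idx 2), next='c' -> output (2, 'c'), add 'cc' as idx 4
Step 5: w='cc' (idx 4), end of input -> output (4, '')


Encoded: [(0, 'b'), (0, 'c'), (1, 'c'), (2, 'c'), (4, '')]


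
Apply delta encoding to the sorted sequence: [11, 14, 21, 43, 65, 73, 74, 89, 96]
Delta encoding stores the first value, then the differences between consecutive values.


First value: 11
Deltas:
  14 - 11 = 3
  21 - 14 = 7
  43 - 21 = 22
  65 - 43 = 22
  73 - 65 = 8
  74 - 73 = 1
  89 - 74 = 15
  96 - 89 = 7


Delta encoded: [11, 3, 7, 22, 22, 8, 1, 15, 7]


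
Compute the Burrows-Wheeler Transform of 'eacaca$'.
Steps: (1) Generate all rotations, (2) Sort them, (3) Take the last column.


Rotations (sorted):
  0: $eacaca -> last char: a
  1: a$eacac -> last char: c
  2: aca$eac -> last char: c
  3: acaca$e -> last char: e
  4: ca$eaca -> last char: a
  5: caca$ea -> last char: a
  6: eacaca$ -> last char: $


BWT = acceaa$


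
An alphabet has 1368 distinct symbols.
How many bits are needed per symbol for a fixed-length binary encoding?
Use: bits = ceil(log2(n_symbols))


log2(1368) = 10.4179
Bracket: 2^10 = 1024 < 1368 <= 2^11 = 2048
So ceil(log2(1368)) = 11

bits = ceil(log2(1368)) = ceil(10.4179) = 11 bits


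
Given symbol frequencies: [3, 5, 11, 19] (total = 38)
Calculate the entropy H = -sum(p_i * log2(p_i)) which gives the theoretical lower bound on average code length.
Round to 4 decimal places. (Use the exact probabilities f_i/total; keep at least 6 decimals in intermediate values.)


Per-symbol terms -p_i * log2(p_i) with p_i = f_i/38:
  p = 3/38 = 0.078947: log2(p) = -3.662965, -p*log2(p) = 0.289181
  p = 5/38 = 0.131579: log2(p) = -2.925999, -p*log2(p) = 0.385000
  p = 11/38 = 0.289474: log2(p) = -1.788496, -p*log2(p) = 0.517722
  p = 19/38 = 0.500000: log2(p) = -1.000000, -p*log2(p) = 0.500000
H = 0.289181 + 0.385000 + 0.517722 + 0.500000 = 1.691903

H = 1.6919 bits/symbol


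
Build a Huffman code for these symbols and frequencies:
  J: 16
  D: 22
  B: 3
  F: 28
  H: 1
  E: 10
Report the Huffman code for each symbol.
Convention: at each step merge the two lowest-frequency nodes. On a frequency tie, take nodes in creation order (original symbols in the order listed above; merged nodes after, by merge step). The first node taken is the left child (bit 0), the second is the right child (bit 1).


Huffman tree construction:
Step 1: Merge H(1) + B(3) = 4
Step 2: Merge (H+B)(4) + E(10) = 14
Step 3: Merge ((H+B)+E)(14) + J(16) = 30
Step 4: Merge D(22) + F(28) = 50
Step 5: Merge (((H+B)+E)+J)(30) + (D+F)(50) = 80
Read each symbol's code off the tree from the root (left child = 0, right child = 1).

Codes:
  J: 01 (length 2)
  D: 10 (length 2)
  B: 0001 (length 4)
  F: 11 (length 2)
  H: 0000 (length 4)
  E: 001 (length 3)
Average code length: 178/80 = 2.2250 bits/symbol


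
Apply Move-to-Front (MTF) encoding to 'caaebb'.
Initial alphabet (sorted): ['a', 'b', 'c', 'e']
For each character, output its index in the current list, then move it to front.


MTF encoding:
'c': index 2 in ['a', 'b', 'c', 'e'] -> ['c', 'a', 'b', 'e']
'a': index 1 in ['c', 'a', 'b', 'e'] -> ['a', 'c', 'b', 'e']
'a': index 0 in ['a', 'c', 'b', 'e'] -> ['a', 'c', 'b', 'e']
'e': index 3 in ['a', 'c', 'b', 'e'] -> ['e', 'a', 'c', 'b']
'b': index 3 in ['e', 'a', 'c', 'b'] -> ['b', 'e', 'a', 'c']
'b': index 0 in ['b', 'e', 'a', 'c'] -> ['b', 'e', 'a', 'c']


Output: [2, 1, 0, 3, 3, 0]


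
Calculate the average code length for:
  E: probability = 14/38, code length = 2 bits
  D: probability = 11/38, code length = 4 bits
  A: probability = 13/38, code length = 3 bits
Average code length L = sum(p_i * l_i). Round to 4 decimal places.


Weighted contributions p_i * l_i:
  E: (14/38) * 2 = 28/38
  D: (11/38) * 4 = 44/38
  A: (13/38) * 3 = 39/38
Sum = (28 + 44 + 39)/38 = 111/38

L = 111/38 = 2.9211 bits/symbol


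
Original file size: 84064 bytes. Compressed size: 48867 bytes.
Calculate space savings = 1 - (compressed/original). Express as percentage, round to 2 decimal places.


ratio = compressed/original = 48867/84064 = 0.581307
savings = 1 - ratio = 1 - 0.581307 = 0.418693
as a percentage: 0.418693 * 100 = 41.87%

Space savings = 1 - 48867/84064 = 41.87%


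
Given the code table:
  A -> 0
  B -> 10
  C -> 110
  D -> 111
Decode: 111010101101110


Decoding:
111 -> D
0 -> A
10 -> B
10 -> B
110 -> C
111 -> D
0 -> A


Result: DABBCDA


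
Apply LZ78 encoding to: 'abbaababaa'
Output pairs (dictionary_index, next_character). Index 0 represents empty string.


LZ78 encoding steps:
Dictionary: {0: ''}
Step 1: w='' (idx 0), next='a' -> output (0, 'a'), add 'a' as idx 1
Step 2: w='' (idx 0), next='b' -> output (0, 'b'), add 'b' as idx 2
Step 3: w='b' (idx 2), next='a' -> output (2, 'a'), add 'ba' as idx 3
Step 4: w='a' (idx 1), next='b' -> output (1, 'b'), add 'ab' as idx 4
Step 5: w='ab' (idx 4), next='a' -> output (4, 'a'), add 'aba' as idx 5
Step 6: w='a' (idx 1), end of input -> output (1, '')


Encoded: [(0, 'a'), (0, 'b'), (2, 'a'), (1, 'b'), (4, 'a'), (1, '')]


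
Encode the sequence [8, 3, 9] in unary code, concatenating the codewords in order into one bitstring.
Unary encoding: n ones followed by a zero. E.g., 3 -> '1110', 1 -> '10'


Encode each number as n ones followed by a terminating 0:
  8 -> 111111110 (9 bits)
  3 -> 1110 (4 bits)
  9 -> 1111111110 (10 bits)
Total length = 9 + 4 + 10 = 23 bits.

Unary([8, 3, 9]) = 11111111011101111111110 (23 bits)


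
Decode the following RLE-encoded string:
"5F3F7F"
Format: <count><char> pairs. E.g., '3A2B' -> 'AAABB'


Expanding each <count><char> pair:
  5F -> 'FFFFF'
  3F -> 'FFF'
  7F -> 'FFFFFFF'

Decoded = FFFFFFFFFFFFFFF


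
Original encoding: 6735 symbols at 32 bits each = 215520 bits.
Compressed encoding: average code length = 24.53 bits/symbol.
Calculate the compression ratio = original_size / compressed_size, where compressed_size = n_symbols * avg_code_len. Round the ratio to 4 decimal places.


original_size = n_symbols * orig_bits = 6735 * 32 = 215520 bits
compressed_size = n_symbols * avg_code_len = 6735 * 24.53 = 165209.55 bits
ratio = original_size / compressed_size = 215520 / 165209.55 = 1.3045

Compression ratio = 1.3045


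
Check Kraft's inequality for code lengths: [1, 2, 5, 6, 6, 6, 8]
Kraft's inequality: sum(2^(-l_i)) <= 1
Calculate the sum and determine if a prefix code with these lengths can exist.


Sum = 2^(-1) + 2^(-2) + 2^(-5) + 2^(-6) + 2^(-6) + 2^(-6) + 2^(-8)
    = 0.5 + 0.25 + 0.03125 + 0.015625 + 0.015625 + 0.015625 + 0.00390625
    = 213/256 = 0.83203125
Since 0.83203125 <= 1, Kraft's inequality IS satisfied.
A prefix code with these lengths CAN exist.

Kraft sum = 0.83203125. Satisfied.


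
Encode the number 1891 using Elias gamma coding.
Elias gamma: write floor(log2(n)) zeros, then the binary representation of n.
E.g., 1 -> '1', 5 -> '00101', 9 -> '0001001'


num_bits = floor(log2(1891)) + 1 = 11
leading_zeros = num_bits - 1 = 10
binary(1891) = 11101100011

Elias gamma(1891) = '0000000000' + '11101100011' = 000000000011101100011 (21 bits)


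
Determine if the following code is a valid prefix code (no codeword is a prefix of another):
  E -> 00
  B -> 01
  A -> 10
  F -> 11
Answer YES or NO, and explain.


Checking each pair (does one codeword prefix another?):
  E='00' vs B='01': no prefix
  E='00' vs A='10': no prefix
  E='00' vs F='11': no prefix
  B='01' vs E='00': no prefix
  B='01' vs A='10': no prefix
  B='01' vs F='11': no prefix
  A='10' vs E='00': no prefix
  A='10' vs B='01': no prefix
  A='10' vs F='11': no prefix
  F='11' vs E='00': no prefix
  F='11' vs B='01': no prefix
  F='11' vs A='10': no prefix
No violation found over all pairs.

YES -- this is a valid prefix code. No codeword is a prefix of any other codeword.


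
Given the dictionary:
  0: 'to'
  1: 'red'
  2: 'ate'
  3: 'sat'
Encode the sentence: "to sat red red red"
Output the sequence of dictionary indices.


Look up each word in the dictionary:
  'to' -> 0
  'sat' -> 3
  'red' -> 1
  'red' -> 1
  'red' -> 1

Encoded: [0, 3, 1, 1, 1]


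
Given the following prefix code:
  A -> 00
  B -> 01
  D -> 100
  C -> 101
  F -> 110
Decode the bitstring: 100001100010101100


Decoding step by step:
Bits 100 -> D
Bits 00 -> A
Bits 110 -> F
Bits 00 -> A
Bits 101 -> C
Bits 01 -> B
Bits 100 -> D


Decoded message: DAFACBD


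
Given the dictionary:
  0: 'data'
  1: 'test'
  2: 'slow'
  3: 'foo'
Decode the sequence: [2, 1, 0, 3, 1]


Look up each index in the dictionary:
  2 -> 'slow'
  1 -> 'test'
  0 -> 'data'
  3 -> 'foo'
  1 -> 'test'

Decoded: "slow test data foo test"


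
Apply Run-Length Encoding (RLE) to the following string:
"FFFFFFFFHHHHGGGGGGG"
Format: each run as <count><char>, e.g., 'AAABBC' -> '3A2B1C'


Scanning runs left to right:
  i=0: run of 'F' x 8 -> '8F'
  i=8: run of 'H' x 4 -> '4H'
  i=12: run of 'G' x 7 -> '7G'

RLE = 8F4H7G


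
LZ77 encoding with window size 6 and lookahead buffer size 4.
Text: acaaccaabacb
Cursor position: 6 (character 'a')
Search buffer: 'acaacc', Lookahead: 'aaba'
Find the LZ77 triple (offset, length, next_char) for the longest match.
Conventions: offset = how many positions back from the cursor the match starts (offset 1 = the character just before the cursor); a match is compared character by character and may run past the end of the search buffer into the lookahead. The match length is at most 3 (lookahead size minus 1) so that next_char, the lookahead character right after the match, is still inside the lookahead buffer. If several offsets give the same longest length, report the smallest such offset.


Try each offset into the search buffer:
  offset=1 (pos 5, char 'c'): match length 0
  offset=2 (pos 4, char 'c'): match length 0
  offset=3 (pos 3, char 'a'): match length 1
  offset=4 (pos 2, char 'a'): match length 2
  offset=5 (pos 1, char 'c'): match length 0
  offset=6 (pos 0, char 'a'): match length 1
Longest match has length 2 at offset 4.
next_char = character at position 6 + 2 = 8 -> 'b'

Best match: offset=4, length=2 (matching 'aa' starting at position 2)
LZ77 triple: (4, 2, 'b')


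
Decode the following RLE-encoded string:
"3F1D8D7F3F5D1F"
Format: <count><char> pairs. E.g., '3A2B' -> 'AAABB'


Expanding each <count><char> pair:
  3F -> 'FFF'
  1D -> 'D'
  8D -> 'DDDDDDDD'
  7F -> 'FFFFFFF'
  3F -> 'FFF'
  5D -> 'DDDDD'
  1F -> 'F'

Decoded = FFFDDDDDDDDDFFFFFFFFFFDDDDDF


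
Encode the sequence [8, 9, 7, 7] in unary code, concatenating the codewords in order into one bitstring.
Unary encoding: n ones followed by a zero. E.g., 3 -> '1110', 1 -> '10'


Encode each number as n ones followed by a terminating 0:
  8 -> 111111110 (9 bits)
  9 -> 1111111110 (10 bits)
  7 -> 11111110 (8 bits)
  7 -> 11111110 (8 bits)
Total length = 9 + 10 + 8 + 8 = 35 bits.

Unary([8, 9, 7, 7]) = 11111111011111111101111111011111110 (35 bits)


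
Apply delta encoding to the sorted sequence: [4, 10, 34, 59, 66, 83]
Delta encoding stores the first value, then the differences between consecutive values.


First value: 4
Deltas:
  10 - 4 = 6
  34 - 10 = 24
  59 - 34 = 25
  66 - 59 = 7
  83 - 66 = 17


Delta encoded: [4, 6, 24, 25, 7, 17]


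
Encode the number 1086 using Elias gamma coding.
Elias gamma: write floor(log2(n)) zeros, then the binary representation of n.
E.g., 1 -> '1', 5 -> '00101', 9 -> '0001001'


num_bits = floor(log2(1086)) + 1 = 11
leading_zeros = num_bits - 1 = 10
binary(1086) = 10000111110

Elias gamma(1086) = '0000000000' + '10000111110' = 000000000010000111110 (21 bits)


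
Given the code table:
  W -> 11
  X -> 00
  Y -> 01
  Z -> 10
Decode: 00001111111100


Decoding:
00 -> X
00 -> X
11 -> W
11 -> W
11 -> W
11 -> W
00 -> X


Result: XXWWWWX


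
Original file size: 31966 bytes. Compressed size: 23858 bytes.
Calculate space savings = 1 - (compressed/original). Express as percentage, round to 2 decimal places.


ratio = compressed/original = 23858/31966 = 0.746356
savings = 1 - ratio = 1 - 0.746356 = 0.253644
as a percentage: 0.253644 * 100 = 25.36%

Space savings = 1 - 23858/31966 = 25.36%


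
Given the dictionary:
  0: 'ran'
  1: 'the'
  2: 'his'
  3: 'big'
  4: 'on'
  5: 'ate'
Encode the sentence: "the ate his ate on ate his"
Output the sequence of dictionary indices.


Look up each word in the dictionary:
  'the' -> 1
  'ate' -> 5
  'his' -> 2
  'ate' -> 5
  'on' -> 4
  'ate' -> 5
  'his' -> 2

Encoded: [1, 5, 2, 5, 4, 5, 2]


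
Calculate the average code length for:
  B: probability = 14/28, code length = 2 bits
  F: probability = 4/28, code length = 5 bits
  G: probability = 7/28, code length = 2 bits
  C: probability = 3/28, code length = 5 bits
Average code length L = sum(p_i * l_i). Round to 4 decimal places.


Weighted contributions p_i * l_i:
  B: (14/28) * 2 = 28/28
  F: (4/28) * 5 = 20/28
  G: (7/28) * 2 = 14/28
  C: (3/28) * 5 = 15/28
Sum = (28 + 20 + 14 + 15)/28 = 77/28

L = 77/28 = 2.7500 bits/symbol


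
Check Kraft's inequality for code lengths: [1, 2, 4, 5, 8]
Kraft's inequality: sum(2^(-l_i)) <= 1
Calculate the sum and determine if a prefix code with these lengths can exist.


Sum = 2^(-1) + 2^(-2) + 2^(-4) + 2^(-5) + 2^(-8)
    = 0.5 + 0.25 + 0.0625 + 0.03125 + 0.00390625
    = 217/256 = 0.84765625
Since 0.84765625 <= 1, Kraft's inequality IS satisfied.
A prefix code with these lengths CAN exist.

Kraft sum = 0.84765625. Satisfied.


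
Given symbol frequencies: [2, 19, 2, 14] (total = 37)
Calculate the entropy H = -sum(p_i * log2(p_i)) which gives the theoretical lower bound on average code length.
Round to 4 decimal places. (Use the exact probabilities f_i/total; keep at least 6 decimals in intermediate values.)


Per-symbol terms -p_i * log2(p_i) with p_i = f_i/37:
  p = 2/37 = 0.054054: log2(p) = -4.209453, -p*log2(p) = 0.227538
  p = 19/37 = 0.513514: log2(p) = -0.961526, -p*log2(p) = 0.493757
  p = 2/37 = 0.054054: log2(p) = -4.209453, -p*log2(p) = 0.227538
  p = 14/37 = 0.378378: log2(p) = -1.402098, -p*log2(p) = 0.530524
H = 0.227538 + 0.493757 + 0.227538 + 0.530524 = 1.479357

H = 1.4794 bits/symbol


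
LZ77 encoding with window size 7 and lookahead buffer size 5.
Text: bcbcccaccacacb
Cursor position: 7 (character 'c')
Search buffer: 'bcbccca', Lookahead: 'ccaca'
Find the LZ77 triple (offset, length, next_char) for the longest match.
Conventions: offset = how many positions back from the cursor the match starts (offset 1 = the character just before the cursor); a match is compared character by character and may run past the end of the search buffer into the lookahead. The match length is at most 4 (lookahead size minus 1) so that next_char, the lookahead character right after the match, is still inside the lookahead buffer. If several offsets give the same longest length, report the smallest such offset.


Try each offset into the search buffer:
  offset=1 (pos 6, char 'a'): match length 0
  offset=2 (pos 5, char 'c'): match length 1
  offset=3 (pos 4, char 'c'): match length 4
  offset=4 (pos 3, char 'c'): match length 2
  offset=5 (pos 2, char 'b'): match length 0
  offset=6 (pos 1, char 'c'): match length 1
  offset=7 (pos 0, char 'b'): match length 0
Longest match has length 4 at offset 3.
next_char = character at position 7 + 4 = 11 -> 'a'

Best match: offset=3, length=4 (matching 'ccac' starting at position 4)
LZ77 triple: (3, 4, 'a')


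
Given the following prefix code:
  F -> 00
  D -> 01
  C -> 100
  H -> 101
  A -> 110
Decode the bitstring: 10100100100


Decoding step by step:
Bits 101 -> H
Bits 00 -> F
Bits 100 -> C
Bits 100 -> C


Decoded message: HFCC


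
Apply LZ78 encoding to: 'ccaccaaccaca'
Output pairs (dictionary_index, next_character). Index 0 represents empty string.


LZ78 encoding steps:
Dictionary: {0: ''}
Step 1: w='' (idx 0), next='c' -> output (0, 'c'), add 'c' as idx 1
Step 2: w='c' (idx 1), next='a' -> output (1, 'a'), add 'ca' as idx 2
Step 3: w='c' (idx 1), next='c' -> output (1, 'c'), add 'cc' as idx 3
Step 4: w='' (idx 0), next='a' -> output (0, 'a'), add 'a' as idx 4
Step 5: w='a' (idx 4), next='c' -> output (4, 'c'), add 'ac' as idx 5
Step 6: w='ca' (idx 2), next='c' -> output (2, 'c'), add 'cac' as idx 6
Step 7: w='a' (idx 4), end of input -> output (4, '')


Encoded: [(0, 'c'), (1, 'a'), (1, 'c'), (0, 'a'), (4, 'c'), (2, 'c'), (4, '')]


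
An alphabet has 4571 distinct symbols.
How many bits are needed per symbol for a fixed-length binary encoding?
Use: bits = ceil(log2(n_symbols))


log2(4571) = 12.1583
Bracket: 2^12 = 4096 < 4571 <= 2^13 = 8192
So ceil(log2(4571)) = 13

bits = ceil(log2(4571)) = ceil(12.1583) = 13 bits


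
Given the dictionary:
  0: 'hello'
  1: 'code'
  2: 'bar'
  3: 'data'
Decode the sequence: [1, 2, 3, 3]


Look up each index in the dictionary:
  1 -> 'code'
  2 -> 'bar'
  3 -> 'data'
  3 -> 'data'

Decoded: "code bar data data"


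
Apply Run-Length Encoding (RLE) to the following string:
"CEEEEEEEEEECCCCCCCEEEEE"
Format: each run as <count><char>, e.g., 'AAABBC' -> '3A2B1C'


Scanning runs left to right:
  i=0: run of 'C' x 1 -> '1C'
  i=1: run of 'E' x 10 -> '10E'
  i=11: run of 'C' x 7 -> '7C'
  i=18: run of 'E' x 5 -> '5E'

RLE = 1C10E7C5E


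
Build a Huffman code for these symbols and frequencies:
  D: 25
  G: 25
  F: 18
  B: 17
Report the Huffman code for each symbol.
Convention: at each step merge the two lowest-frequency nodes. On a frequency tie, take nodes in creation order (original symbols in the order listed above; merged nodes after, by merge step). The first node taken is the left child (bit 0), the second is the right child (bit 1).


Huffman tree construction:
Step 1: Merge B(17) + F(18) = 35
Step 2: Merge D(25) + G(25) = 50
Step 3: Merge (B+F)(35) + (D+G)(50) = 85
Read each symbol's code off the tree from the root (left child = 0, right child = 1).

Codes:
  D: 10 (length 2)
  G: 11 (length 2)
  F: 01 (length 2)
  B: 00 (length 2)
Average code length: 170/85 = 2.0000 bits/symbol


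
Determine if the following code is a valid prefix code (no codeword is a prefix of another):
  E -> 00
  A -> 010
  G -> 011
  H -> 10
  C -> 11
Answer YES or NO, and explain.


Checking each pair (does one codeword prefix another?):
  E='00' vs A='010': no prefix
  E='00' vs G='011': no prefix
  E='00' vs H='10': no prefix
  E='00' vs C='11': no prefix
  A='010' vs E='00': no prefix
  A='010' vs G='011': no prefix
  A='010' vs H='10': no prefix
  A='010' vs C='11': no prefix
  G='011' vs E='00': no prefix
  G='011' vs A='010': no prefix
  G='011' vs H='10': no prefix
  G='011' vs C='11': no prefix
  H='10' vs E='00': no prefix
  H='10' vs A='010': no prefix
  H='10' vs G='011': no prefix
  H='10' vs C='11': no prefix
  C='11' vs E='00': no prefix
  C='11' vs A='010': no prefix
  C='11' vs G='011': no prefix
  C='11' vs H='10': no prefix
No violation found over all pairs.

YES -- this is a valid prefix code. No codeword is a prefix of any other codeword.


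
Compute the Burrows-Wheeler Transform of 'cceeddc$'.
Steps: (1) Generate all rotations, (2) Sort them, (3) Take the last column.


Rotations (sorted):
  0: $cceeddc -> last char: c
  1: c$cceedd -> last char: d
  2: cceeddc$ -> last char: $
  3: ceeddc$c -> last char: c
  4: dc$cceed -> last char: d
  5: ddc$ccee -> last char: e
  6: eddc$cce -> last char: e
  7: eeddc$cc -> last char: c


BWT = cd$cdeec


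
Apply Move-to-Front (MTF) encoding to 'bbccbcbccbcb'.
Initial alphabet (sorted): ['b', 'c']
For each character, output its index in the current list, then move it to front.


MTF encoding:
'b': index 0 in ['b', 'c'] -> ['b', 'c']
'b': index 0 in ['b', 'c'] -> ['b', 'c']
'c': index 1 in ['b', 'c'] -> ['c', 'b']
'c': index 0 in ['c', 'b'] -> ['c', 'b']
'b': index 1 in ['c', 'b'] -> ['b', 'c']
'c': index 1 in ['b', 'c'] -> ['c', 'b']
'b': index 1 in ['c', 'b'] -> ['b', 'c']
'c': index 1 in ['b', 'c'] -> ['c', 'b']
'c': index 0 in ['c', 'b'] -> ['c', 'b']
'b': index 1 in ['c', 'b'] -> ['b', 'c']
'c': index 1 in ['b', 'c'] -> ['c', 'b']
'b': index 1 in ['c', 'b'] -> ['b', 'c']


Output: [0, 0, 1, 0, 1, 1, 1, 1, 0, 1, 1, 1]


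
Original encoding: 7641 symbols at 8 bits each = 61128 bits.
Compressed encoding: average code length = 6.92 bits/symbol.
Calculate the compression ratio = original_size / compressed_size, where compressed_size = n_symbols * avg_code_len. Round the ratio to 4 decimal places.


original_size = n_symbols * orig_bits = 7641 * 8 = 61128 bits
compressed_size = n_symbols * avg_code_len = 7641 * 6.92 = 52875.72 bits
ratio = original_size / compressed_size = 61128 / 52875.72 = 1.1561

Compression ratio = 1.1561


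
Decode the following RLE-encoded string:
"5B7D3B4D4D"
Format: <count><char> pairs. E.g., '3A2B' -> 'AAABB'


Expanding each <count><char> pair:
  5B -> 'BBBBB'
  7D -> 'DDDDDDD'
  3B -> 'BBB'
  4D -> 'DDDD'
  4D -> 'DDDD'

Decoded = BBBBBDDDDDDDBBBDDDDDDDD


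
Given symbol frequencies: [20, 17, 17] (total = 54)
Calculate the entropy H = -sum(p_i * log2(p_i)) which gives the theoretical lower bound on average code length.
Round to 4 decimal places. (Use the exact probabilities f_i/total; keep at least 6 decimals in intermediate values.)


Per-symbol terms -p_i * log2(p_i) with p_i = f_i/54:
  p = 20/54 = 0.370370: log2(p) = -1.432959, -p*log2(p) = 0.530726
  p = 17/54 = 0.314815: log2(p) = -1.667425, -p*log2(p) = 0.524930
  p = 17/54 = 0.314815: log2(p) = -1.667425, -p*log2(p) = 0.524930
H = 0.530726 + 0.524930 + 0.524930 = 1.580586

H = 1.5806 bits/symbol


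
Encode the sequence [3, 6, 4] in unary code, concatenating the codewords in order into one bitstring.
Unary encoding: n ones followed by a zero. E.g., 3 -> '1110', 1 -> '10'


Encode each number as n ones followed by a terminating 0:
  3 -> 1110 (4 bits)
  6 -> 1111110 (7 bits)
  4 -> 11110 (5 bits)
Total length = 4 + 7 + 5 = 16 bits.

Unary([3, 6, 4]) = 1110111111011110 (16 bits)


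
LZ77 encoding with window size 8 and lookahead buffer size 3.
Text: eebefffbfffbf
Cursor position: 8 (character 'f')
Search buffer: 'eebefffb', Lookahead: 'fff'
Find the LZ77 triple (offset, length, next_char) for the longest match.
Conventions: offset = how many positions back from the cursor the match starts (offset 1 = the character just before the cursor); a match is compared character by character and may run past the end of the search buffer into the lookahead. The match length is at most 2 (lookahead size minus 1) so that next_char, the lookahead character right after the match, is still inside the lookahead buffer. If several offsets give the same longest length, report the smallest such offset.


Try each offset into the search buffer:
  offset=1 (pos 7, char 'b'): match length 0
  offset=2 (pos 6, char 'f'): match length 1
  offset=3 (pos 5, char 'f'): match length 2
  offset=4 (pos 4, char 'f'): match length 2
  offset=5 (pos 3, char 'e'): match length 0
  offset=6 (pos 2, char 'b'): match length 0
  offset=7 (pos 1, char 'e'): match length 0
  offset=8 (pos 0, char 'e'): match length 0
Longest match has length 2, found at offsets 3, 4; take the smallest, offset 3.
next_char = character at position 8 + 2 = 10 -> 'f'

Best match: offset=3, length=2 (matching 'ff' starting at position 5)
LZ77 triple: (3, 2, 'f')


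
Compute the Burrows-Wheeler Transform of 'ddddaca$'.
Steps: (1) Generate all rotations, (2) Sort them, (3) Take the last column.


Rotations (sorted):
  0: $ddddaca -> last char: a
  1: a$ddddac -> last char: c
  2: aca$dddd -> last char: d
  3: ca$dddda -> last char: a
  4: daca$ddd -> last char: d
  5: ddaca$dd -> last char: d
  6: dddaca$d -> last char: d
  7: ddddaca$ -> last char: $


BWT = acdaddd$


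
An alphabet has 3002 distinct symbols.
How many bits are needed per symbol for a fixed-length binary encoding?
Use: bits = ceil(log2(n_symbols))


log2(3002) = 11.5517
Bracket: 2^11 = 2048 < 3002 <= 2^12 = 4096
So ceil(log2(3002)) = 12

bits = ceil(log2(3002)) = ceil(11.5517) = 12 bits


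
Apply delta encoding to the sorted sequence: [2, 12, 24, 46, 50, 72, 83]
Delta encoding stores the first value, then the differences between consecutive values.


First value: 2
Deltas:
  12 - 2 = 10
  24 - 12 = 12
  46 - 24 = 22
  50 - 46 = 4
  72 - 50 = 22
  83 - 72 = 11


Delta encoded: [2, 10, 12, 22, 4, 22, 11]


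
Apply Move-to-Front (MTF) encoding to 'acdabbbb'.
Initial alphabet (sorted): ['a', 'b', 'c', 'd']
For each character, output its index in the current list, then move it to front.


MTF encoding:
'a': index 0 in ['a', 'b', 'c', 'd'] -> ['a', 'b', 'c', 'd']
'c': index 2 in ['a', 'b', 'c', 'd'] -> ['c', 'a', 'b', 'd']
'd': index 3 in ['c', 'a', 'b', 'd'] -> ['d', 'c', 'a', 'b']
'a': index 2 in ['d', 'c', 'a', 'b'] -> ['a', 'd', 'c', 'b']
'b': index 3 in ['a', 'd', 'c', 'b'] -> ['b', 'a', 'd', 'c']
'b': index 0 in ['b', 'a', 'd', 'c'] -> ['b', 'a', 'd', 'c']
'b': index 0 in ['b', 'a', 'd', 'c'] -> ['b', 'a', 'd', 'c']
'b': index 0 in ['b', 'a', 'd', 'c'] -> ['b', 'a', 'd', 'c']


Output: [0, 2, 3, 2, 3, 0, 0, 0]


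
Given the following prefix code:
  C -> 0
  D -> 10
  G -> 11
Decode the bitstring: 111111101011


Decoding step by step:
Bits 11 -> G
Bits 11 -> G
Bits 11 -> G
Bits 10 -> D
Bits 10 -> D
Bits 11 -> G


Decoded message: GGGDDG


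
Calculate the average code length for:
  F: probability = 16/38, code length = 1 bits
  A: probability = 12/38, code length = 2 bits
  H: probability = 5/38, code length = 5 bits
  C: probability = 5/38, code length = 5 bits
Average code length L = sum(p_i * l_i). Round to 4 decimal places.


Weighted contributions p_i * l_i:
  F: (16/38) * 1 = 16/38
  A: (12/38) * 2 = 24/38
  H: (5/38) * 5 = 25/38
  C: (5/38) * 5 = 25/38
Sum = (16 + 24 + 25 + 25)/38 = 90/38

L = 90/38 = 2.3684 bits/symbol


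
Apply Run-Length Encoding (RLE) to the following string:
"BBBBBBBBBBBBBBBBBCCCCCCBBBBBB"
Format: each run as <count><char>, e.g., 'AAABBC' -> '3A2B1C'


Scanning runs left to right:
  i=0: run of 'B' x 17 -> '17B'
  i=17: run of 'C' x 6 -> '6C'
  i=23: run of 'B' x 6 -> '6B'

RLE = 17B6C6B


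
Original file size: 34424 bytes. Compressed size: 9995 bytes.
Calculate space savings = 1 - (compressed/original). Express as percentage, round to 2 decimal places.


ratio = compressed/original = 9995/34424 = 0.29035
savings = 1 - ratio = 1 - 0.29035 = 0.70965
as a percentage: 0.70965 * 100 = 70.97%

Space savings = 1 - 9995/34424 = 70.97%


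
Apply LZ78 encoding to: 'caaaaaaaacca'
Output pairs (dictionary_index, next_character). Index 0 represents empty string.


LZ78 encoding steps:
Dictionary: {0: ''}
Step 1: w='' (idx 0), next='c' -> output (0, 'c'), add 'c' as idx 1
Step 2: w='' (idx 0), next='a' -> output (0, 'a'), add 'a' as idx 2
Step 3: w='a' (idx 2), next='a' -> output (2, 'a'), add 'aa' as idx 3
Step 4: w='aa' (idx 3), next='a' -> output (3, 'a'), add 'aaa' as idx 4
Step 5: w='aa' (idx 3), next='c' -> output (3, 'c'), add 'aac' as idx 5
Step 6: w='c' (idx 1), next='a' -> output (1, 'a'), add 'ca' as idx 6


Encoded: [(0, 'c'), (0, 'a'), (2, 'a'), (3, 'a'), (3, 'c'), (1, 'a')]


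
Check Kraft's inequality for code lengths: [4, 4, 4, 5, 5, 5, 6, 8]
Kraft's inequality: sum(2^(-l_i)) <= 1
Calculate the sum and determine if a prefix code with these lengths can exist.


Sum = 2^(-4) + 2^(-4) + 2^(-4) + 2^(-5) + 2^(-5) + 2^(-5) + 2^(-6) + 2^(-8)
    = 0.0625 + 0.0625 + 0.0625 + 0.03125 + 0.03125 + 0.03125 + 0.015625 + 0.00390625
    = 77/256 = 0.30078125
Since 0.30078125 <= 1, Kraft's inequality IS satisfied.
A prefix code with these lengths CAN exist.

Kraft sum = 0.30078125. Satisfied.


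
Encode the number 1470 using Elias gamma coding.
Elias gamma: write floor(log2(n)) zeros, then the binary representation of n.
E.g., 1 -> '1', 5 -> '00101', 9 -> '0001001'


num_bits = floor(log2(1470)) + 1 = 11
leading_zeros = num_bits - 1 = 10
binary(1470) = 10110111110

Elias gamma(1470) = '0000000000' + '10110111110' = 000000000010110111110 (21 bits)


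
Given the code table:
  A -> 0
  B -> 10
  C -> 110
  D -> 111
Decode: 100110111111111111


Decoding:
10 -> B
0 -> A
110 -> C
111 -> D
111 -> D
111 -> D
111 -> D


Result: BACDDDD


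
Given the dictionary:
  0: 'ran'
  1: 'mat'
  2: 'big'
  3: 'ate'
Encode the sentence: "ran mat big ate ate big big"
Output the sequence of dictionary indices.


Look up each word in the dictionary:
  'ran' -> 0
  'mat' -> 1
  'big' -> 2
  'ate' -> 3
  'ate' -> 3
  'big' -> 2
  'big' -> 2

Encoded: [0, 1, 2, 3, 3, 2, 2]


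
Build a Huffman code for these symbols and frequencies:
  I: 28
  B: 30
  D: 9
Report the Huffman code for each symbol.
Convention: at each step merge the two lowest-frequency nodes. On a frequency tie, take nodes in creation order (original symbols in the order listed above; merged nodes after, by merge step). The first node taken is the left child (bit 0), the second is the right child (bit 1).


Huffman tree construction:
Step 1: Merge D(9) + I(28) = 37
Step 2: Merge B(30) + (D+I)(37) = 67
Read each symbol's code off the tree from the root (left child = 0, right child = 1).

Codes:
  I: 11 (length 2)
  B: 0 (length 1)
  D: 10 (length 2)
Average code length: 104/67 = 1.5522 bits/symbol


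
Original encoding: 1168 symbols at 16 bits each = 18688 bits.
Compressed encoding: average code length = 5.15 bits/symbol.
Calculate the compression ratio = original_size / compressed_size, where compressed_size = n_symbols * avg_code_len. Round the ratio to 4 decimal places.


original_size = n_symbols * orig_bits = 1168 * 16 = 18688 bits
compressed_size = n_symbols * avg_code_len = 1168 * 5.15 = 6015.2 bits
ratio = original_size / compressed_size = 18688 / 6015.2 = 3.1068

Compression ratio = 3.1068


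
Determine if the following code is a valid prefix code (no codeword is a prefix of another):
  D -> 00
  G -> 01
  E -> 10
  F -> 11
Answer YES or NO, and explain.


Checking each pair (does one codeword prefix another?):
  D='00' vs G='01': no prefix
  D='00' vs E='10': no prefix
  D='00' vs F='11': no prefix
  G='01' vs D='00': no prefix
  G='01' vs E='10': no prefix
  G='01' vs F='11': no prefix
  E='10' vs D='00': no prefix
  E='10' vs G='01': no prefix
  E='10' vs F='11': no prefix
  F='11' vs D='00': no prefix
  F='11' vs G='01': no prefix
  F='11' vs E='10': no prefix
No violation found over all pairs.

YES -- this is a valid prefix code. No codeword is a prefix of any other codeword.


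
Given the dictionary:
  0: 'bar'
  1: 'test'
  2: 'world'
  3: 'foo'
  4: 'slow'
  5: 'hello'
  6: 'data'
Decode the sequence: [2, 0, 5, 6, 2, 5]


Look up each index in the dictionary:
  2 -> 'world'
  0 -> 'bar'
  5 -> 'hello'
  6 -> 'data'
  2 -> 'world'
  5 -> 'hello'

Decoded: "world bar hello data world hello"
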